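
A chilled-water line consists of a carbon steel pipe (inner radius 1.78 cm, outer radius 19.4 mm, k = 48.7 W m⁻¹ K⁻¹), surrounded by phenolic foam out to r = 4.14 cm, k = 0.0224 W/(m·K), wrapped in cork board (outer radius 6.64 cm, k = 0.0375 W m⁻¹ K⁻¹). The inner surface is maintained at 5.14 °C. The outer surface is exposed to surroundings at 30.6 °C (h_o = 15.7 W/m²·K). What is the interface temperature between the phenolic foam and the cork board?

T = 23.3 °C

Series thermal resistances, inner to outer:
  R'_carbon steel = ln(0.0194/0.0178)/(2πk) = 0.08607/(2π·48.7) = 2.813×10^-4 m·K/W
  R'_phenolic foam = ln(0.0414/0.0194)/(2πk) = 0.7580/(2π·0.0224) = 5.386 m·K/W
  R'_cork board = ln(0.0664/0.0414)/(2πk) = 0.4724/(2π·0.0375) = 2.005 m·K/W
  R'_conv,out = 1/(2πr h) = 1/(2π·0.0664·15.7) = 0.1527 m·K/W
ΣR = 2.813×10^-4 + 5.386 + 2.005 + 0.1527 = 7.544 m·K/W
Q' = ΔT/ΣR = (5.14 °C − 30.6 °C)/7.544 = -3.375 W/m
From the inner boundary to the phenolic foam/cork board interface, ΣR_partial = 5.386 m·K/W.
T_interface = T_in − Q'·ΣR_partial = 5.14 °C − (-3.375)(5.386) = 23.3 °C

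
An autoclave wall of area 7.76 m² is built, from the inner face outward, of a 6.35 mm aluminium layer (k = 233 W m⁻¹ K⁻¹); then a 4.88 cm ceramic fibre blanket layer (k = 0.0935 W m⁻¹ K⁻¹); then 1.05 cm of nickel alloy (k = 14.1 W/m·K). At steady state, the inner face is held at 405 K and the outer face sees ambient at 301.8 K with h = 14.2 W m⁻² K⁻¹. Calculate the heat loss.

Q = 1350 W

Treat each layer as a resistance in series:
  R_aluminium = L/(kA) = 0.00635/(233·7.76) = 3.512×10^-6 K/W
  R_ceramic fibre blanket = L/(kA) = 0.0488/(0.0935·7.76) = 0.06726 K/W
  R_nickel alloy = L/(kA) = 0.0105/(14.1·7.76) = 9.596×10^-5 K/W
  R_conv,out = 1/(hA) = 1/(14.2·7.76) = 0.009075 K/W
ΣR = 3.512×10^-6 + 0.06726 + 9.596×10^-5 + 0.009075 = 0.07643 K/W
Q = ΔT/ΣR = (405 K − 301.8 K)/0.07643 = 1350 W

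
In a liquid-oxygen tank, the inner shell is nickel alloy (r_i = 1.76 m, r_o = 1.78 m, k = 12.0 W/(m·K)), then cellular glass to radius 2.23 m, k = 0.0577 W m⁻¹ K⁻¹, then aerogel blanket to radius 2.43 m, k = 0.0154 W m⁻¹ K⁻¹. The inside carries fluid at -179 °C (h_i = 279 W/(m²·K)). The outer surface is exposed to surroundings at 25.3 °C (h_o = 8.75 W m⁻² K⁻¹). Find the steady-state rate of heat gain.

Q = 586 W

Series thermal resistances, inner to outer:
  R_conv,in = 1/(4πr²h) = 1/(4π·1.76²·279) = 9.208×10^-5 K/W
  R_nickel alloy = (1/1.76 − 1/1.78)/(4πk) = 0.006384/(4π·12.0) = 4.234×10^-5 K/W
  R_cellular glass = (1/1.78 − 1/2.23)/(4πk) = 0.1134/(4π·0.0577) = 0.1564 K/W
  R_aerogel blanket = (1/2.23 − 1/2.43)/(4πk) = 0.03691/(4π·0.0154) = 0.1907 K/W
  R_conv,out = 1/(4πr²h) = 1/(4π·2.43²·8.75) = 0.001540 K/W
ΣR = 9.208×10^-5 + 4.234×10^-5 + 0.1564 + 0.1907 + 0.001540 = 0.3488 K/W
Q = ΔT/ΣR = (-179 °C − 25.3 °C)/0.3488 = -586 W
(Negative Q ⇒ heat flows inward; heat gain = 586 W.)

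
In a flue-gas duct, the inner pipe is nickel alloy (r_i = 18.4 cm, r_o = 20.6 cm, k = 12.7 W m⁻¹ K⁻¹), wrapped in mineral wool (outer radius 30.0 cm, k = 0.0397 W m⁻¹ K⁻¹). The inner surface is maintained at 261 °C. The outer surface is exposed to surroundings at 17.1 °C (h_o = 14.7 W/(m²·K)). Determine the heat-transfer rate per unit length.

Q' = 158 W/m

Series thermal resistances, inner to outer:
  R'_nickel alloy = ln(0.206/0.184)/(2πk) = 0.1129/(2π·12.7) = 0.001415 m·K/W
  R'_mineral wool = ln(0.300/0.206)/(2πk) = 0.3759/(2π·0.0397) = 1.507 m·K/W
  R'_conv,out = 1/(2πr h) = 1/(2π·0.300·14.7) = 0.03609 m·K/W
ΣR = 0.001415 + 1.507 + 0.03609 = 1.545 m·K/W
Q' = ΔT/ΣR = (261 °C − 17.1 °C)/1.545 = 158 W/m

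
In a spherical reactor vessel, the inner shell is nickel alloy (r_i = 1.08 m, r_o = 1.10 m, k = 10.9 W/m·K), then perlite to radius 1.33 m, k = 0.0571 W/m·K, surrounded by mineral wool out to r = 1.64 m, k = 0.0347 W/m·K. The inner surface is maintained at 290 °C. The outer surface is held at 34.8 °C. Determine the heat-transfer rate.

Q = 468 W

Series thermal resistances, inner to outer:
  R_nickel alloy = (1/1.08 − 1/1.10)/(4πk) = 0.01684/(4π·10.9) = 1.229×10^-4 K/W
  R_perlite = (1/1.10 − 1/1.33)/(4πk) = 0.1572/(4π·0.0571) = 0.2191 K/W
  R_mineral wool = (1/1.33 − 1/1.64)/(4πk) = 0.1421/(4π·0.0347) = 0.3259 K/W
ΣR = 1.229×10^-4 + 0.2191 + 0.3259 = 0.5451 K/W
Q = ΔT/ΣR = (290 °C − 34.8 °C)/0.5451 = 468 W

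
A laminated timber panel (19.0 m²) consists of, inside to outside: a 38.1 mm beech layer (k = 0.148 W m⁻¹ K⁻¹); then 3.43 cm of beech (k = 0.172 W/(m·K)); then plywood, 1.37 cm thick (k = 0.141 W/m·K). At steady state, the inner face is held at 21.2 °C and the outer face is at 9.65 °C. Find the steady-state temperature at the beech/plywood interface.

Series thermal resistances, inner to outer:
  R_beech = L/(kA) = 0.0381/(0.148·19.0) = 0.01355 K/W
  R_beech = L/(kA) = 0.0343/(0.172·19.0) = 0.01050 K/W
  R_plywood = L/(kA) = 0.0137/(0.141·19.0) = 0.005114 K/W
ΣR = 0.01355 + 0.01050 + 0.005114 = 0.02916 K/W
Q = ΔT/ΣR = (21.2 °C − 9.65 °C)/0.02916 = 396.1 W
From the inner boundary to the beech/plywood interface, ΣR_partial = 0.02405 K/W.
T_interface = T_in − Q·ΣR_partial = 21.2 °C − (396.1)(0.02405) = 11.7 °C

T = 11.7 °C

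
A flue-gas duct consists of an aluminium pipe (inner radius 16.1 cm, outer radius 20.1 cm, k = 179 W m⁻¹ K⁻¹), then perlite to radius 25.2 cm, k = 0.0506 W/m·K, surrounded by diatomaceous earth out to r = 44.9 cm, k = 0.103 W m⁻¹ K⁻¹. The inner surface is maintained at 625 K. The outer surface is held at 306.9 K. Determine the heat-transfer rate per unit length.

Series thermal resistances, inner to outer:
  R'_aluminium = ln(0.201/0.161)/(2πk) = 0.2219/(2π·179) = 1.973×10^-4 m·K/W
  R'_perlite = ln(0.252/0.201)/(2πk) = 0.2261/(2π·0.0506) = 0.7112 m·K/W
  R'_diatomaceous earth = ln(0.449/0.252)/(2πk) = 0.5776/(2π·0.103) = 0.8925 m·K/W
ΣR = 1.973×10^-4 + 0.7112 + 0.8925 = 1.604 m·K/W
Q' = ΔT/ΣR = (625 K − 306.9 K)/1.604 = 198 W/m

Q' = 198 W/m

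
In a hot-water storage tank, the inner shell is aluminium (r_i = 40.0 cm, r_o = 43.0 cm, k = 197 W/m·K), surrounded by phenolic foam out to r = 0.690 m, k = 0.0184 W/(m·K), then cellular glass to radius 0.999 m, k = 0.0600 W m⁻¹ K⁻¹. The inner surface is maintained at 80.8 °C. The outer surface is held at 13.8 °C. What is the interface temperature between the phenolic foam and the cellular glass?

Treat each layer as a resistance in series:
  R_aluminium = (1/0.400 − 1/0.430)/(4πk) = 0.1744/(4π·197) = 7.046×10^-5 K/W
  R_phenolic foam = (1/0.430 − 1/0.690)/(4πk) = 0.8763/(4π·0.0184) = 3.790 K/W
  R_cellular glass = (1/0.690 − 1/0.999)/(4πk) = 0.4483/(4π·0.0600) = 0.5945 K/W
ΣR = 7.046×10^-5 + 3.790 + 0.5945 = 4.385 K/W
Q = ΔT/ΣR = (80.8 °C − 13.8 °C)/4.385 = 15.28 W
From the inner boundary to the phenolic foam/cellular glass interface, ΣR_partial = 3.790 K/W.
T_interface = T_in − Q·ΣR_partial = 80.8 °C − (15.28)(3.790) = 22.9 °C

T = 22.9 °C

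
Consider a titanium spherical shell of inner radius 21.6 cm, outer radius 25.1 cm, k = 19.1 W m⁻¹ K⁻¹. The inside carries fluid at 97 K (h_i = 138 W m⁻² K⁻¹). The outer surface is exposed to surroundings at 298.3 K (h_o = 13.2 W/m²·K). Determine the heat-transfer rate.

Treat each layer as a resistance in series:
  R_conv,in = 1/(4πr²h) = 1/(4π·0.216²·138) = 0.01236 K/W
  R_titanium = (1/0.216 − 1/0.251)/(4πk) = 0.6456/(4π·19.1) = 0.002690 K/W
  R_conv,out = 1/(4πr²h) = 1/(4π·0.251²·13.2) = 0.09569 K/W
ΣR = 0.01236 + 0.002690 + 0.09569 = 0.1107 K/W
Q = ΔT/ΣR = (97 K − 298.3 K)/0.1107 = -1820 W
(Negative Q ⇒ heat flows inward; heat gain = 1820 W.)

Q = 1820 W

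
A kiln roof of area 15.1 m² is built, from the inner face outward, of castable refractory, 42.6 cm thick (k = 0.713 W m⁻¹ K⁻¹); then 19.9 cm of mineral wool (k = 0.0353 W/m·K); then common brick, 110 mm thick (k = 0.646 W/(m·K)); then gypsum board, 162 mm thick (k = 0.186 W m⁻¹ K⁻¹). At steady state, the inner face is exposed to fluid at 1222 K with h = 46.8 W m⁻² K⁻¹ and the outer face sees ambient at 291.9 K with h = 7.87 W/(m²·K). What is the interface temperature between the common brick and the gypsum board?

T = 417 K

Resistance network (inner→outer):
  R_conv,in = 1/(hA) = 1/(46.8·15.1) = 0.001415 K/W
  R_castable refractory = L/(kA) = 0.426/(0.713·15.1) = 0.03957 K/W
  R_mineral wool = L/(kA) = 0.199/(0.0353·15.1) = 0.3733 K/W
  R_common brick = L/(kA) = 0.110/(0.646·15.1) = 0.01128 K/W
  R_gypsum board = L/(kA) = 0.162/(0.186·15.1) = 0.05768 K/W
  R_conv,out = 1/(hA) = 1/(7.87·15.1) = 0.008415 K/W
ΣR = 0.001415 + 0.03957 + 0.3733 + 0.01128 + 0.05768 + 0.008415 = 0.4917 K/W
Q = ΔT/ΣR = (1222 K − 291.9 K)/0.4917 = 1892 W
From the inner boundary to the common brick/gypsum board interface, ΣR_partial = 0.4256 K/W.
T_interface = T_in − Q·ΣR_partial = 1222 K − (1892)(0.4256) = 417 K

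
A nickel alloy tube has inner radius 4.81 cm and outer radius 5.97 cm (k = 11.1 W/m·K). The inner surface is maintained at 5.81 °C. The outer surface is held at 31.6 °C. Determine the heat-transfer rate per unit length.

Q' = 8.33 kW/m

Q' = 2πk·ΔT/ln(r₂/r₁) = 2π × 11.1 × 25.79 / ln(0.0597/0.0481) = 8330 W/m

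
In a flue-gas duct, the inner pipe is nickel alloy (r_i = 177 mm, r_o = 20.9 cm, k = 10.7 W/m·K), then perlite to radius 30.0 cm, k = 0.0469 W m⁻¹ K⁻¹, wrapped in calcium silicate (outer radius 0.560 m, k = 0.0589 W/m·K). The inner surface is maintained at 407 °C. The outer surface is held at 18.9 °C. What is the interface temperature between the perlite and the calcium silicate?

T = 243 °C

Series thermal resistances, inner to outer:
  R'_nickel alloy = ln(0.209/0.177)/(2πk) = 0.1662/(2π·10.7) = 0.002472 m·K/W
  R'_perlite = ln(0.300/0.209)/(2πk) = 0.3614/(2π·0.0469) = 1.227 m·K/W
  R'_calcium silicate = ln(0.560/0.300)/(2πk) = 0.6242/(2π·0.0589) = 1.687 m·K/W
ΣR = 0.002472 + 1.227 + 1.687 = 2.916 m·K/W
Q' = ΔT/ΣR = (407 °C − 18.9 °C)/2.916 = 133.1 W/m
From the inner boundary to the perlite/calcium silicate interface, ΣR_partial = 1.229 m·K/W.
T_interface = T_in − Q'·ΣR_partial = 407 °C − (133.1)(1.229) = 243 °C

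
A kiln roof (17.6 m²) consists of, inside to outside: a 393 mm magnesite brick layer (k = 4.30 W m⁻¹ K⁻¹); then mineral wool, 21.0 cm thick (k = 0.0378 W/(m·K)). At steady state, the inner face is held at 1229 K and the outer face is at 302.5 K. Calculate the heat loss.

Q = 2890 W

Treat each layer as a resistance in series:
  R_magnesite brick = L/(kA) = 0.393/(4.30·17.6) = 0.005193 K/W
  R_mineral wool = L/(kA) = 0.210/(0.0378·17.6) = 0.3157 K/W
ΣR = 0.005193 + 0.3157 = 0.3209 K/W
Q = ΔT/ΣR = (1229 K − 302.5 K)/0.3209 = 2890 W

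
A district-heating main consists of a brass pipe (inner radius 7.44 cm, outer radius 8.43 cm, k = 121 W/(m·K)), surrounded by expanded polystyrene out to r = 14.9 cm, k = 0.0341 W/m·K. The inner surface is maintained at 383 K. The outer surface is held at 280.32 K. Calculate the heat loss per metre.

Treat each layer as a resistance in series:
  R'_brass = ln(0.0843/0.0744)/(2πk) = 0.1249/(2π·121) = 1.643×10^-4 m·K/W
  R'_expanded polystyrene = ln(0.149/0.0843)/(2πk) = 0.5696/(2π·0.0341) = 2.658 m·K/W
ΣR = 1.643×10^-4 + 2.658 = 2.658 m·K/W
Q' = ΔT/ΣR = (383 K − 280.32 K)/2.658 = 38.6 W/m

Q' = 38.6 W/m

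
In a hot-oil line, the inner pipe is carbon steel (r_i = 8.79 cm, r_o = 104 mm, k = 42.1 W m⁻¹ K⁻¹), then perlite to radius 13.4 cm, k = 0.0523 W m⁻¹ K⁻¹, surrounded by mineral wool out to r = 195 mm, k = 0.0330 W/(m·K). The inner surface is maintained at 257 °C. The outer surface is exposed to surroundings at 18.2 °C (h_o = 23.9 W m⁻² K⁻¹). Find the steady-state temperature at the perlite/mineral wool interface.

T = 187 °C

Resistance network (inner→outer):
  R'_carbon steel = ln(0.104/0.0879)/(2πk) = 0.1682/(2π·42.1) = 6.358×10^-4 m·K/W
  R'_perlite = ln(0.134/0.104)/(2πk) = 0.2534/(2π·0.0523) = 0.7713 m·K/W
  R'_mineral wool = ln(0.195/0.134)/(2πk) = 0.3752/(2π·0.0330) = 1.809 m·K/W
  R'_conv,out = 1/(2πr h) = 1/(2π·0.195·23.9) = 0.03415 m·K/W
ΣR = 6.358×10^-4 + 0.7713 + 1.809 + 0.03415 = 2.615 m·K/W
Q' = ΔT/ΣR = (257 °C − 18.2 °C)/2.615 = 91.32 W/m
From the inner boundary to the perlite/mineral wool interface, ΣR_partial = 0.7719 m·K/W.
T_interface = T_in − Q'·ΣR_partial = 257 °C − (91.32)(0.7719) = 187 °C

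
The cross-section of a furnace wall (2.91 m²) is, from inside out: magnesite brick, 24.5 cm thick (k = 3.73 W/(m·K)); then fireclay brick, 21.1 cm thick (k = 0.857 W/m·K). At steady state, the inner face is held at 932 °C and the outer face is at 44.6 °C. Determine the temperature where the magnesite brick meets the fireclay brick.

Series thermal resistances, inner to outer:
  R_magnesite brick = L/(kA) = 0.245/(3.73·2.91) = 0.02257 K/W
  R_fireclay brick = L/(kA) = 0.211/(0.857·2.91) = 0.08461 K/W
ΣR = 0.02257 + 0.08461 = 0.1072 K/W
Q = ΔT/ΣR = (932 °C − 44.6 °C)/0.1072 = 8278 W
From the inner boundary to the magnesite brick/fireclay brick interface, ΣR_partial = 0.02257 K/W.
T_interface = T_in − Q·ΣR_partial = 932 °C − (8278)(0.02257) = 745 °C

T = 745 °C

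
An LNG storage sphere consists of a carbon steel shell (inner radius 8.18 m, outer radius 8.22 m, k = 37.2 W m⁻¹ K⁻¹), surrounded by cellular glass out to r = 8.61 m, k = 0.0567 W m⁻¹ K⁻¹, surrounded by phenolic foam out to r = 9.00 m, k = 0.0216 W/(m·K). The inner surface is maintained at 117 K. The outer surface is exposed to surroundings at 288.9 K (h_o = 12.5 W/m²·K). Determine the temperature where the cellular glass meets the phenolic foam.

T = 167 K

Treat each layer as a resistance in series:
  R_carbon steel = (1/8.18 − 1/8.22)/(4πk) = 5.949×10^-4/(4π·37.2) = 1.273×10^-6 K/W
  R_cellular glass = (1/8.22 − 1/8.61)/(4πk) = 0.005510/(4π·0.0567) = 0.007734 K/W
  R_phenolic foam = (1/8.61 − 1/9.00)/(4πk) = 0.005033/(4π·0.0216) = 0.01854 K/W
  R_conv,out = 1/(4πr²h) = 1/(4π·9.00²·12.5) = 7.860×10^-5 K/W
ΣR = 1.273×10^-6 + 0.007734 + 0.01854 + 7.860×10^-5 = 0.02635 K/W
Q = ΔT/ΣR = (117 K − 288.9 K)/0.02635 = -6524 W
From the inner boundary to the cellular glass/phenolic foam interface, ΣR_partial = 0.007735 K/W.
T_interface = T_in − Q·ΣR_partial = 117 K − (-6524)(0.007735) = 167 K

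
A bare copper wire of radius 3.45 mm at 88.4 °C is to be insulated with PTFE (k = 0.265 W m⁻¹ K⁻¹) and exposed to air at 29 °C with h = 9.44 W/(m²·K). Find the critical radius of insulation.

For a cylinder, r_cr = k_ins/h = 0.265/9.44 = 0.0281 m = 2.81 cm

r_cr = 2.81 cm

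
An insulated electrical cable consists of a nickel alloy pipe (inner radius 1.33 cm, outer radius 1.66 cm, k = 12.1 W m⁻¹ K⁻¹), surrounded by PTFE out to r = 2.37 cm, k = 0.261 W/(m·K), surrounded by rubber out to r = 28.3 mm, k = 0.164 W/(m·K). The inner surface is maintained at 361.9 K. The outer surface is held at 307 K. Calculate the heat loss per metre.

Q' = 140 W/m

Resistance network (inner→outer):
  R'_nickel alloy = ln(0.0166/0.0133)/(2πk) = 0.2216/(2π·12.1) = 0.002915 m·K/W
  R'_PTFE = ln(0.0237/0.0166)/(2πk) = 0.3561/(2π·0.261) = 0.2171 m·K/W
  R'_rubber = ln(0.0283/0.0237)/(2πk) = 0.1774/(2π·0.164) = 0.1721 m·K/W
ΣR = 0.002915 + 0.2171 + 0.1721 = 0.3921 m·K/W
Q' = ΔT/ΣR = (361.9 K − 307 K)/0.3921 = 140 W/m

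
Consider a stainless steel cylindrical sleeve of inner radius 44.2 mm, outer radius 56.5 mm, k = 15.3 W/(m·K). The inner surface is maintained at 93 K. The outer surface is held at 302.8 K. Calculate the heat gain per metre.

Q' = 2πk·ΔT/ln(r₂/r₁) = 2π × 15.3 × 209.8 / ln(0.0565/0.0442) = 82100 W/m

Q' = 82.1 kW/m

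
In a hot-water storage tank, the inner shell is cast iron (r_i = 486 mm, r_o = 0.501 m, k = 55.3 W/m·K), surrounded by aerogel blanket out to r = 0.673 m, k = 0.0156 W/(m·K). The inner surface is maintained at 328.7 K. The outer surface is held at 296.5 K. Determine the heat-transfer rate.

Resistance network (inner→outer):
  R_cast iron = (1/0.486 − 1/0.501)/(4πk) = 0.06161/(4π·55.3) = 8.865×10^-5 K/W
  R_aerogel blanket = (1/0.501 − 1/0.673)/(4πk) = 0.5101/(4π·0.0156) = 2.602 K/W
ΣR = 8.865×10^-5 + 2.602 = 2.602 K/W
Q = ΔT/ΣR = (328.7 K − 296.5 K)/2.602 = 12.4 W

Q = 12.4 W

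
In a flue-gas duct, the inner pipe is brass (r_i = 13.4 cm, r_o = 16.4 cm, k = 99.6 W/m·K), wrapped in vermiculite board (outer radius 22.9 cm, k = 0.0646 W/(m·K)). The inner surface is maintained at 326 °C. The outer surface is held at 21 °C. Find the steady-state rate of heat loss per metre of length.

Resistance network (inner→outer):
  R'_brass = ln(0.164/0.134)/(2πk) = 0.2020/(2π·99.6) = 3.228×10^-4 m·K/W
  R'_vermiculite board = ln(0.229/0.164)/(2πk) = 0.3339/(2π·0.0646) = 0.8225 m·K/W
ΣR = 3.228×10^-4 + 0.8225 = 0.8228 m·K/W
Q' = ΔT/ΣR = (326 °C − 21 °C)/0.8228 = 371 W/m

Q' = 371 W/m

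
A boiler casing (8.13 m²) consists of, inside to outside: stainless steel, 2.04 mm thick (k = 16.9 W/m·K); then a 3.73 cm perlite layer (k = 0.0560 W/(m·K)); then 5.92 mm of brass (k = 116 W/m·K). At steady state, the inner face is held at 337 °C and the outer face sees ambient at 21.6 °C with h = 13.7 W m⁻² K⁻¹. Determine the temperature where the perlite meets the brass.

T = 52.8 °C

Series thermal resistances, inner to outer:
  R_stainless steel = L/(kA) = 0.00204/(16.9·8.13) = 1.485×10^-5 K/W
  R_perlite = L/(kA) = 0.0373/(0.0560·8.13) = 0.08193 K/W
  R_brass = L/(kA) = 0.00592/(116·8.13) = 6.277×10^-6 K/W
  R_conv,out = 1/(hA) = 1/(13.7·8.13) = 0.008978 K/W
ΣR = 1.485×10^-5 + 0.08193 + 6.277×10^-6 + 0.008978 = 0.09093 K/W
Q = ΔT/ΣR = (337 °C − 21.6 °C)/0.09093 = 3469 W
From the inner boundary to the perlite/brass interface, ΣR_partial = 0.08194 K/W.
T_interface = T_in − Q·ΣR_partial = 337 °C − (3469)(0.08194) = 52.8 °C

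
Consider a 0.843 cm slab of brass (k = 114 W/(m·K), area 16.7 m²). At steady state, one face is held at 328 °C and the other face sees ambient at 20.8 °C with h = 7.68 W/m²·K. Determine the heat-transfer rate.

Q = 39.4 kW

Treat each layer as a resistance in series:
  R_brass = L/(kA) = 0.00843/(114·16.7) = 4.428×10^-6 K/W
  R_conv,out = 1/(hA) = 1/(7.68·16.7) = 0.007797 K/W
ΣR = 4.428×10^-6 + 0.007797 = 0.007801 K/W
Q = ΔT/ΣR = (328 °C − 20.8 °C)/0.007801 = 39400 W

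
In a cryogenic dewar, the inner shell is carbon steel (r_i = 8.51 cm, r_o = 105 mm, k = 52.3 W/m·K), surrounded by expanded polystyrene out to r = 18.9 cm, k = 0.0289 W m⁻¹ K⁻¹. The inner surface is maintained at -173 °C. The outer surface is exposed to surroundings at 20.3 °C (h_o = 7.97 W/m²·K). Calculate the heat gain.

Q = 16.2 W

Treat each layer as a resistance in series:
  R_carbon steel = (1/0.0851 − 1/0.105)/(4πk) = 2.227/(4π·52.3) = 0.003389 K/W
  R_expanded polystyrene = (1/0.105 − 1/0.189)/(4πk) = 4.233/(4π·0.0289) = 11.66 K/W
  R_conv,out = 1/(4πr²h) = 1/(4π·0.189²·7.97) = 0.2795 K/W
ΣR = 0.003389 + 11.66 + 0.2795 = 11.94 K/W
Q = ΔT/ΣR = (-173 °C − 20.3 °C)/11.94 = -16.2 W
(Negative Q ⇒ heat flows inward; heat gain = 16.2 W.)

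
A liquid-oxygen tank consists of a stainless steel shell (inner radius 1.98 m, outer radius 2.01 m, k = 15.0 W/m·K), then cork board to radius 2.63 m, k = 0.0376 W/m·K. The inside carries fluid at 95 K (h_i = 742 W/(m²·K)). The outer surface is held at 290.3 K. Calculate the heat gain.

Series thermal resistances, inner to outer:
  R_conv,in = 1/(4πr²h) = 1/(4π·1.98²·742) = 2.736×10^-5 K/W
  R_stainless steel = (1/1.98 − 1/2.01)/(4πk) = 0.007538/(4π·15.0) = 3.999×10^-5 K/W
  R_cork board = (1/2.01 − 1/2.63)/(4πk) = 0.1173/(4π·0.0376) = 0.2482 K/W
ΣR = 2.736×10^-5 + 3.999×10^-5 + 0.2482 = 0.2483 K/W
Q = ΔT/ΣR = (95 K − 290.3 K)/0.2483 = -787 W
(Negative Q ⇒ heat flows inward; heat gain = 787 W.)

Q = 787 W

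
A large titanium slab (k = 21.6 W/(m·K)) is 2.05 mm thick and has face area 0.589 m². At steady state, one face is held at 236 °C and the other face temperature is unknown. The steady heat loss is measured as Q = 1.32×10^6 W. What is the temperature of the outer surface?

T_out = 23.3 °C

Series resistances:
  R_titanium = L/(kA) = 0.00205/(21.6·0.589) = 1.611×10^-4 K/W
ΣR = 1.611×10^-4 K/W
ΔT = Q·ΣR = 1.32×10^6 × 1.611×10^-4 = 212.7 K
Heat flows outward, so T_out = T_in − ΔT = 236 − 212.7 = 23.3 °C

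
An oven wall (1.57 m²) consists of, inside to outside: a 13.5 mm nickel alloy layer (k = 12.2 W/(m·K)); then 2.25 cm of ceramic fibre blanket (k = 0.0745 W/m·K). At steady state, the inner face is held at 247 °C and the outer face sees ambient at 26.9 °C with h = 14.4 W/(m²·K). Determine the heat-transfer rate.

Treat each layer as a resistance in series:
  R_nickel alloy = L/(kA) = 0.0135/(12.2·1.57) = 7.048×10^-4 K/W
  R_ceramic fibre blanket = L/(kA) = 0.0225/(0.0745·1.57) = 0.1924 K/W
  R_conv,out = 1/(hA) = 1/(14.4·1.57) = 0.04423 K/W
ΣR = 7.048×10^-4 + 0.1924 + 0.04423 = 0.2373 K/W
Q = ΔT/ΣR = (247 °C − 26.9 °C)/0.2373 = 928 W

Q = 928 W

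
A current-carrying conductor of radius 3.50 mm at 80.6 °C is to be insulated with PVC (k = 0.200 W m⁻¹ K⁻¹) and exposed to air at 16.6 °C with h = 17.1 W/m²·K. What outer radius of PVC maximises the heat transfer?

For a cylinder, r_cr = k_ins/h = 0.200/17.1 = 0.0117 m = 1.17 cm

r_cr = 1.17 cm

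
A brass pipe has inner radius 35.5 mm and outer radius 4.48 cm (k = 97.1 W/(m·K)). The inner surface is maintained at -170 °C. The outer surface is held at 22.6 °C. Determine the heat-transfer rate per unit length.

Q' = 2πk·ΔT/ln(r₂/r₁) = 2π × 97.1 × 192.6 / ln(0.0448/0.0355) = 5.05×10^5 W/m

Q' = 5.05×10^5 W/m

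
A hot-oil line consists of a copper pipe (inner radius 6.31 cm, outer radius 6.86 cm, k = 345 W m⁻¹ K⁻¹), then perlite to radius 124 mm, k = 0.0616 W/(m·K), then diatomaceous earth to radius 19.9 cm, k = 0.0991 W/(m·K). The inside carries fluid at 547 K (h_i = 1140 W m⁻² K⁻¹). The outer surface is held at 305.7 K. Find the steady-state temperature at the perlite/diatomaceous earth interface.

Series thermal resistances, inner to outer:
  R'_conv,in = 1/(2πr h) = 1/(2π·0.0631·1140) = 0.002213 m·K/W
  R'_copper = ln(0.0686/0.0631)/(2πk) = 0.08357/(2π·345) = 3.855×10^-5 m·K/W
  R'_perlite = ln(0.124/0.0686)/(2πk) = 0.5920/(2π·0.0616) = 1.530 m·K/W
  R'_diatomaceous earth = ln(0.199/0.124)/(2πk) = 0.4730/(2π·0.0991) = 0.7597 m·K/W
ΣR = 0.002213 + 3.855×10^-5 + 1.530 + 0.7597 = 2.292 m·K/W
Q' = ΔT/ΣR = (547 K − 305.7 K)/2.292 = 105.3 W/m
From the inner boundary to the perlite/diatomaceous earth interface, ΣR_partial = 1.532 m·K/W.
T_interface = T_in − Q'·ΣR_partial = 547 K − (105.3)(1.532) = 386 K

T = 386 K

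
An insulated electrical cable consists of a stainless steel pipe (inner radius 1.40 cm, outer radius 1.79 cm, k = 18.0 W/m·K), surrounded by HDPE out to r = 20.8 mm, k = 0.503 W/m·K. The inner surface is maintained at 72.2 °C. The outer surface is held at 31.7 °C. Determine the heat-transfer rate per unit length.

Q' = 815 W/m

Treat each layer as a resistance in series:
  R'_stainless steel = ln(0.0179/0.0140)/(2πk) = 0.2457/(2π·18.0) = 0.002173 m·K/W
  R'_HDPE = ln(0.0208/0.0179)/(2πk) = 0.1502/(2π·0.503) = 0.04751 m·K/W
ΣR = 0.002173 + 0.04751 = 0.04968 m·K/W
Q' = ΔT/ΣR = (72.2 °C − 31.7 °C)/0.04968 = 815 W/m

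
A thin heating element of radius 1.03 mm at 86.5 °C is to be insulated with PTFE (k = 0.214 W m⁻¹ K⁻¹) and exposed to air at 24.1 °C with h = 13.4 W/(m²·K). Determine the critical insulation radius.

For a cylinder, r_cr = k_ins/h = 0.214/13.4 = 0.0160 m = 1.60 cm

r_cr = 1.60 cm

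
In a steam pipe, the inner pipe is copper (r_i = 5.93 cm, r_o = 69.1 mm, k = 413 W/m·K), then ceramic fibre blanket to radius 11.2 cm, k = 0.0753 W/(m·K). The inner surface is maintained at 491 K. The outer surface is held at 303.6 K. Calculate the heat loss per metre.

Resistance network (inner→outer):
  R'_copper = ln(0.0691/0.0593)/(2πk) = 0.1529/(2π·413) = 5.894×10^-5 m·K/W
  R'_ceramic fibre blanket = ln(0.112/0.0691)/(2πk) = 0.4829/(2π·0.0753) = 1.021 m·K/W
ΣR = 5.894×10^-5 + 1.021 = 1.021 m·K/W
Q' = ΔT/ΣR = (491 K − 303.6 K)/1.021 = 184 W/m

Q' = 184 W/m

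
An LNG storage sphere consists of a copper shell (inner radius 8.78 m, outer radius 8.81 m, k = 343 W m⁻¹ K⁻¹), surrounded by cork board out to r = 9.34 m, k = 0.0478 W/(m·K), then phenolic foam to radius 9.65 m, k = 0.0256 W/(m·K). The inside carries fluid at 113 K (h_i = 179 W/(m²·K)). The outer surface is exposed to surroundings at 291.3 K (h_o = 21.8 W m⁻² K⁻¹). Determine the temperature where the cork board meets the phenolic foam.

T = 202.1 K

Resistance network (inner→outer):
  R_conv,in = 1/(4πr²h) = 1/(4π·8.78²·179) = 5.767×10^-6 K/W
  R_copper = (1/8.78 − 1/8.81)/(4πk) = 3.878×10^-4/(4π·343) = 8.998×10^-8 K/W
  R_cork board = (1/8.81 − 1/9.34)/(4πk) = 0.006441/(4π·0.0478) = 0.01072 K/W
  R_phenolic foam = (1/9.34 − 1/9.65)/(4πk) = 0.003439/(4π·0.0256) = 0.01069 K/W
  R_conv,out = 1/(4πr²h) = 1/(4π·9.65²·21.8) = 3.920×10^-5 K/W
ΣR = 5.767×10^-6 + 8.998×10^-8 + 0.01072 + 0.01069 + 3.920×10^-5 = 0.02146 K/W
Q = ΔT/ΣR = (113 K − 291.3 K)/0.02146 = -8308 W
From the inner boundary to the cork board/phenolic foam interface, ΣR_partial = 0.01073 K/W.
T_interface = T_in − Q·ΣR_partial = 113 K − (-8308)(0.01073) = 202.1 K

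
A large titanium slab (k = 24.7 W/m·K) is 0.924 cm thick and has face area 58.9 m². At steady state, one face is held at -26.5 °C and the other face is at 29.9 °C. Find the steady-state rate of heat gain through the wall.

Q = kA·ΔT/L = 24.7 × 58.9 × |-26.5 °C − 29.9 °C| / 0.00924 = 8.88×10^6 W

Q = 8.88×10^6 W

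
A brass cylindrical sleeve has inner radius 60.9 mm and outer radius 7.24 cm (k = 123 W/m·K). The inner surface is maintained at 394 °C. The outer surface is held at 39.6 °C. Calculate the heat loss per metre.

Q' = 2πk·ΔT/ln(r₂/r₁) = 2π × 123 × 354.4 / ln(0.0724/0.0609) = 1.58×10^6 W/m

Q' = 1.58×10^6 W/m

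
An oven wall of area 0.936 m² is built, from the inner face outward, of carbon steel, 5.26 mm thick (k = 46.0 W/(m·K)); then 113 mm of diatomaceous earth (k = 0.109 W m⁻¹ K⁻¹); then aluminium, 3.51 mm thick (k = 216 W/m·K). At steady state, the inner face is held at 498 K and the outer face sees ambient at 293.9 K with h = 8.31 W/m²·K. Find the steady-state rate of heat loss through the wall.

Q = 165 W

Treat each layer as a resistance in series:
  R_carbon steel = L/(kA) = 0.00526/(46.0·0.936) = 1.222×10^-4 K/W
  R_diatomaceous earth = L/(kA) = 0.113/(0.109·0.936) = 1.108 K/W
  R_aluminium = L/(kA) = 0.00351/(216·0.936) = 1.736×10^-5 K/W
  R_conv,out = 1/(hA) = 1/(8.31·0.936) = 0.1286 K/W
ΣR = 1.222×10^-4 + 1.108 + 1.736×10^-5 + 0.1286 = 1.237 K/W
Q = ΔT/ΣR = (498 K − 293.9 K)/1.237 = 165 W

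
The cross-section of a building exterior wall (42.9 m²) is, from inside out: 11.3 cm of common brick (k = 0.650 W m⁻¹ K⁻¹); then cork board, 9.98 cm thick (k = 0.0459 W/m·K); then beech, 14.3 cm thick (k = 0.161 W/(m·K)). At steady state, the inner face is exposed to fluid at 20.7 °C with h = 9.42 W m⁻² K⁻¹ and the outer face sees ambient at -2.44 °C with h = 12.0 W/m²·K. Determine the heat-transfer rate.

Series thermal resistances, inner to outer:
  R_conv,in = 1/(hA) = 1/(9.42·42.9) = 0.002475 K/W
  R_common brick = L/(kA) = 0.113/(0.650·42.9) = 0.004052 K/W
  R_cork board = L/(kA) = 0.0998/(0.0459·42.9) = 0.05068 K/W
  R_beech = L/(kA) = 0.143/(0.161·42.9) = 0.02070 K/W
  R_conv,out = 1/(hA) = 1/(12.0·42.9) = 0.001943 K/W
ΣR = 0.002475 + 0.004052 + 0.05068 + 0.02070 + 0.001943 = 0.07985 K/W
Q = ΔT/ΣR = (20.7 °C − -2.44 °C)/0.07985 = 290 W

Q = 290 W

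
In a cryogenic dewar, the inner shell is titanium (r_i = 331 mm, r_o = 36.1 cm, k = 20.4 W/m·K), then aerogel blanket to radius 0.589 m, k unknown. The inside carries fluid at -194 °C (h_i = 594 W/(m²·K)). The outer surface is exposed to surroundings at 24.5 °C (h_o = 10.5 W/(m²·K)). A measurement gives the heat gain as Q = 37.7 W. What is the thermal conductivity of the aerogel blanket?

k = 0.0148 W/m·K

ΣR = ΔT/Q = |-194 − 24.5|/37.7 = 5.796 K/W
Known resistances:
  R_conv,in = 1/(4πr²h) = 1/(4π·0.331²·594) = 0.001223 K/W
  R_titanium = (1/0.331 − 1/0.361)/(4πk) = 0.2511/(4π·20.4) = 9.794×10^-4 K/W
  R_conv,out = 1/(4πr²h) = 1/(4π·0.589²·10.5) = 0.02185 K/W
R_aerogel blanket = ΣR − ΣR_known = 5.796 − 0.02405 = 5.772 K/W
(1/r₁−1/r₂)/(4πk) = 5.772 ⇒ k = 1.072/(4π·5.772) = 0.0148 W/m·K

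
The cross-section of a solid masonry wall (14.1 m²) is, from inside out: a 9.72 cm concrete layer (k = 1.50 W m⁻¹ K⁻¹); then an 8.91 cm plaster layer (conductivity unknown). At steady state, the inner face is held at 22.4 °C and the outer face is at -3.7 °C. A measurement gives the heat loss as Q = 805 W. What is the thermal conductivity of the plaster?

ΣR = ΔT/Q = |22.4 − -3.7|/805 = 0.03242 K/W
Known resistances:
  R_concrete = L/(kA) = 0.0972/(1.50·14.1) = 0.004596 K/W
R_plaster = ΣR − ΣR_known = 0.03242 − 0.004596 = 0.02782 K/W
L/(kA) = 0.02782 ⇒ k = 0.0891/(0.02782·14.1) = 0.227 W/m·K

k = 0.227 W/m·K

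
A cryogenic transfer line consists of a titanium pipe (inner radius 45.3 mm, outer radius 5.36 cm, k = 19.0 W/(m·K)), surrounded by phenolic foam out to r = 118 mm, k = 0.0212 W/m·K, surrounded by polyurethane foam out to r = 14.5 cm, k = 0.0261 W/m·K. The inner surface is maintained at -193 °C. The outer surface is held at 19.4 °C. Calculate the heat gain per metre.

Q' = 29.6 W/m

Resistance network (inner→outer):
  R'_titanium = ln(0.0536/0.0453)/(2πk) = 0.1682/(2π·19.0) = 0.001409 m·K/W
  R'_phenolic foam = ln(0.118/0.0536)/(2πk) = 0.7891/(2π·0.0212) = 5.924 m·K/W
  R'_polyurethane foam = ln(0.145/0.118)/(2πk) = 0.2060/(2π·0.0261) = 1.256 m·K/W
ΣR = 0.001409 + 5.924 + 1.256 = 7.181 m·K/W
Q' = ΔT/ΣR = (-193 °C − 19.4 °C)/7.181 = -29.6 W/m
(Negative Q' ⇒ heat flows inward; heat gain = 29.6 W/m.)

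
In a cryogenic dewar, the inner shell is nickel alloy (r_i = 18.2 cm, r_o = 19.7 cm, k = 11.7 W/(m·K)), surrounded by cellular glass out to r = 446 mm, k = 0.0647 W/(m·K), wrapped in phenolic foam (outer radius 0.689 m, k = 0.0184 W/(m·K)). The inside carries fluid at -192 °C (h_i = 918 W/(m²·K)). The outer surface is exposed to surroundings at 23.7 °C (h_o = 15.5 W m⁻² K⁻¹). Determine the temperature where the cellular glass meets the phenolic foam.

T = -83.2 °C

Series thermal resistances, inner to outer:
  R_conv,in = 1/(4πr²h) = 1/(4π·0.182²·918) = 0.002617 K/W
  R_nickel alloy = (1/0.182 − 1/0.197)/(4πk) = 0.4184/(4π·11.7) = 0.002845 K/W
  R_cellular glass = (1/0.197 − 1/0.446)/(4πk) = 2.834/(4π·0.0647) = 3.486 K/W
  R_phenolic foam = (1/0.446 − 1/0.689)/(4πk) = 0.7908/(4π·0.0184) = 3.420 K/W
  R_conv,out = 1/(4πr²h) = 1/(4π·0.689²·15.5) = 0.01081 K/W
ΣR = 0.002617 + 0.002845 + 3.486 + 3.420 + 0.01081 = 6.922 K/W
Q = ΔT/ΣR = (-192 °C − 23.7 °C)/6.922 = -31.16 W
From the inner boundary to the cellular glass/phenolic foam interface, ΣR_partial = 3.491 K/W.
T_interface = T_in − Q·ΣR_partial = -192 °C − (-31.16)(3.491) = -83.2 °C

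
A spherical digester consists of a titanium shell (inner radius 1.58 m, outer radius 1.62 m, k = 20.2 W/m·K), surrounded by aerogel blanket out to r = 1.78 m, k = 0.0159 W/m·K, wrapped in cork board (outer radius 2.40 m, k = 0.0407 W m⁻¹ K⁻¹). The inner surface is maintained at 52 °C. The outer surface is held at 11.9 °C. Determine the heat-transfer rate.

Series thermal resistances, inner to outer:
  R_titanium = (1/1.58 − 1/1.62)/(4πk) = 0.01563/(4π·20.2) = 6.156×10^-5 K/W
  R_aerogel blanket = (1/1.62 − 1/1.78)/(4πk) = 0.05549/(4π·0.0159) = 0.2777 K/W
  R_cork board = (1/1.78 − 1/2.40)/(4πk) = 0.1451/(4π·0.0407) = 0.2838 K/W
ΣR = 6.156×10^-5 + 0.2777 + 0.2838 = 0.5616 K/W
Q = ΔT/ΣR = (52 °C − 11.9 °C)/0.5616 = 71.4 W

Q = 71.4 W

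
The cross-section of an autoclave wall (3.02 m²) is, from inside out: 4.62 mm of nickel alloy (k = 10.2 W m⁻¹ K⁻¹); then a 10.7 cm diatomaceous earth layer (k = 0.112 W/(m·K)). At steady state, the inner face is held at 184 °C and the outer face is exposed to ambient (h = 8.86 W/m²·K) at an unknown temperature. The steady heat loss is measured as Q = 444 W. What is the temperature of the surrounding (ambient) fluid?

Sum the resistances:
  R_nickel alloy = L/(kA) = 0.00462/(10.2·3.02) = 1.500×10^-4 K/W
  R_diatomaceous earth = L/(kA) = 0.107/(0.112·3.02) = 0.3163 K/W
  R_conv,out = 1/(hA) = 1/(8.86·3.02) = 0.03737 K/W
ΣR = 0.3539 K/W
ΔT = Q·ΣR = 444 × 0.3539 = 157.1 K
Heat flows outward, so T_out = T_in − ΔT = 184 − 157.1 = 26.9 °C

T_out = 26.9 °C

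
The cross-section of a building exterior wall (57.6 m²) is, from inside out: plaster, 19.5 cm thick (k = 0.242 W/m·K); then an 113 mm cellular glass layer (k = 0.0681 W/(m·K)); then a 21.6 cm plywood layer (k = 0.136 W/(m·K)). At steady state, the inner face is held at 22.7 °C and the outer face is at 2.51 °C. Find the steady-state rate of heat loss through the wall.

Q = 287 W

Treat each layer as a resistance in series:
  R_plaster = L/(kA) = 0.195/(0.242·57.6) = 0.01399 K/W
  R_cellular glass = L/(kA) = 0.113/(0.0681·57.6) = 0.02881 K/W
  R_plywood = L/(kA) = 0.216/(0.136·57.6) = 0.02757 K/W
ΣR = 0.01399 + 0.02881 + 0.02757 = 0.07037 K/W
Q = ΔT/ΣR = (22.7 °C − 2.51 °C)/0.07037 = 287 W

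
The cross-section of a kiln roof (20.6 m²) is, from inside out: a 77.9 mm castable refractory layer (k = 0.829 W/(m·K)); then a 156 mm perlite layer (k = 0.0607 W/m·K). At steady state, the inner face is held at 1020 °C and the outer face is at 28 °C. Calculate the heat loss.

Series thermal resistances, inner to outer:
  R_castable refractory = L/(kA) = 0.0779/(0.829·20.6) = 0.004562 K/W
  R_perlite = L/(kA) = 0.156/(0.0607·20.6) = 0.1248 K/W
ΣR = 0.004562 + 0.1248 = 0.1294 K/W
Q = ΔT/ΣR = (1020 °C − 28 °C)/0.1294 = 7670 W

Q = 7670 W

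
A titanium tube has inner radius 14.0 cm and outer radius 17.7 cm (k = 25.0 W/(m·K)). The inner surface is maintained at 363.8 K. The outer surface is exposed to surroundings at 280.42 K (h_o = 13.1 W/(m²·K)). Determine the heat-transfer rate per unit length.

Resistance network (inner→outer):
  R'_titanium = ln(0.177/0.140)/(2πk) = 0.2345/(2π·25.0) = 0.001493 m·K/W
  R'_conv,out = 1/(2πr h) = 1/(2π·0.177·13.1) = 0.06864 m·K/W
ΣR = 0.001493 + 0.06864 = 0.07013 m·K/W
Q' = ΔT/ΣR = (363.8 K − 280.42 K)/0.07013 = 1190 W/m

Q' = 1190 W/m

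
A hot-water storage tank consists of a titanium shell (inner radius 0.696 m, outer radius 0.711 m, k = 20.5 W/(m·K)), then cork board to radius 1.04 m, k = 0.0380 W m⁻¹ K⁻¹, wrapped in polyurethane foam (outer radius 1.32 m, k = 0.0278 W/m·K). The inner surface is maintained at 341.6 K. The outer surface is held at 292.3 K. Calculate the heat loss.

Series thermal resistances, inner to outer:
  R_titanium = (1/0.696 − 1/0.711)/(4πk) = 0.03031/(4π·20.5) = 1.177×10^-4 K/W
  R_cork board = (1/0.711 − 1/1.04)/(4πk) = 0.4449/(4π·0.0380) = 0.9318 K/W
  R_polyurethane foam = (1/1.04 − 1/1.32)/(4πk) = 0.2040/(4π·0.0278) = 0.5838 K/W
ΣR = 1.177×10^-4 + 0.9318 + 0.5838 = 1.516 K/W
Q = ΔT/ΣR = (341.6 K − 292.3 K)/1.516 = 32.5 W

Q = 32.5 W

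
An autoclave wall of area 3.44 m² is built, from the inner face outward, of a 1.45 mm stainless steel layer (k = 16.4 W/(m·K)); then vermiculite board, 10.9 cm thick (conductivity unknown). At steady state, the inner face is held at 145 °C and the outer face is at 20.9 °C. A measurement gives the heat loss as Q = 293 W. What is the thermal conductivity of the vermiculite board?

ΣR = ΔT/Q = |145 − 20.9|/293 = 0.4235 K/W
Known resistances:
  R_stainless steel = L/(kA) = 0.00145/(16.4·3.44) = 2.570×10^-5 K/W
R_vermiculite board = ΣR − ΣR_known = 0.4235 − 2.570×10^-5 = 0.4235 K/W
L/(kA) = 0.4235 ⇒ k = 0.109/(0.4235·3.44) = 0.0748 W/m·K

k = 0.0748 W/m·K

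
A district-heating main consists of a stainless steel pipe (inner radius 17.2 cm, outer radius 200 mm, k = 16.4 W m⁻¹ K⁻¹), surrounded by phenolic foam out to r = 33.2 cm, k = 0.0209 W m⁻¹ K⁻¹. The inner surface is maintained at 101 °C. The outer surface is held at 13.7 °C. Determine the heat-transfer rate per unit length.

Q' = 22.6 W/m

Treat each layer as a resistance in series:
  R'_stainless steel = ln(0.200/0.172)/(2πk) = 0.1508/(2π·16.4) = 0.001464 m·K/W
  R'_phenolic foam = ln(0.332/0.200)/(2πk) = 0.5068/(2π·0.0209) = 3.859 m·K/W
ΣR = 0.001464 + 3.859 = 3.860 m·K/W
Q' = ΔT/ΣR = (101 °C − 13.7 °C)/3.860 = 22.6 W/m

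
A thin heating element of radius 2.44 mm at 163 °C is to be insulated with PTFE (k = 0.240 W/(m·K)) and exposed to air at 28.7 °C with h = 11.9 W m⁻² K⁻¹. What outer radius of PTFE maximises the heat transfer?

r_cr = 2.02 cm

For a cylinder, r_cr = k_ins/h = 0.240/11.9 = 0.0202 m = 2.02 cm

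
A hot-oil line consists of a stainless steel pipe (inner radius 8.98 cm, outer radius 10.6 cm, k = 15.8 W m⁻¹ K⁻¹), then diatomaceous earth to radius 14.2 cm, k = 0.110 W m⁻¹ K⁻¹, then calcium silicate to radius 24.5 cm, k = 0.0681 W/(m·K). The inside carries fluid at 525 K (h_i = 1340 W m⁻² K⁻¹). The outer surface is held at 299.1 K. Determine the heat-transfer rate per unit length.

Q' = 133 W/m

Series thermal resistances, inner to outer:
  R'_conv,in = 1/(2πr h) = 1/(2π·0.0898·1340) = 0.001323 m·K/W
  R'_stainless steel = ln(0.106/0.0898)/(2πk) = 0.1659/(2π·15.8) = 0.001671 m·K/W
  R'_diatomaceous earth = ln(0.142/0.106)/(2πk) = 0.2924/(2π·0.110) = 0.4230 m·K/W
  R'_calcium silicate = ln(0.245/0.142)/(2πk) = 0.5454/(2π·0.0681) = 1.275 m·K/W
ΣR = 0.001323 + 0.001671 + 0.4230 + 1.275 = 1.701 m·K/W
Q' = ΔT/ΣR = (525 K − 299.1 K)/1.701 = 133 W/m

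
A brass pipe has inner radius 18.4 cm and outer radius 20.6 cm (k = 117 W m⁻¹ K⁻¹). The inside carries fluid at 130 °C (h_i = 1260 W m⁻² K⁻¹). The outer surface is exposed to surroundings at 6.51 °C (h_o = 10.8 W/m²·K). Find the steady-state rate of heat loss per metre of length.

Treat each layer as a resistance in series:
  R'_conv,in = 1/(2πr h) = 1/(2π·0.184·1260) = 6.865×10^-4 m·K/W
  R'_brass = ln(0.206/0.184)/(2πk) = 0.1129/(2π·117) = 1.536×10^-4 m·K/W
  R'_conv,out = 1/(2πr h) = 1/(2π·0.206·10.8) = 0.07154 m·K/W
ΣR = 6.865×10^-4 + 1.536×10^-4 + 0.07154 = 0.07238 m·K/W
Q' = ΔT/ΣR = (130 °C − 6.51 °C)/0.07238 = 1710 W/m

Q' = 1710 W/m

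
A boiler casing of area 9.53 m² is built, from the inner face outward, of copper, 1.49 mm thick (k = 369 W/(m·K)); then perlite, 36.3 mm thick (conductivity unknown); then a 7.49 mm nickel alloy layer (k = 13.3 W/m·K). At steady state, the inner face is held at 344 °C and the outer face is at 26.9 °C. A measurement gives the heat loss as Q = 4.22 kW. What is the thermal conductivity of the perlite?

k = 0.0507 W/m·K

ΣR = ΔT/Q = |344 − 26.9|/4220 = 0.07514 K/W
Known resistances:
  R_copper = L/(kA) = 0.00149/(369·9.53) = 4.237×10^-7 K/W
  R_nickel alloy = L/(kA) = 0.00749/(13.3·9.53) = 5.909×10^-5 K/W
R_perlite = ΣR − ΣR_known = 0.07514 − 5.951×10^-5 = 0.07508 K/W
L/(kA) = 0.07508 ⇒ k = 0.0363/(0.07508·9.53) = 0.0507 W/m·K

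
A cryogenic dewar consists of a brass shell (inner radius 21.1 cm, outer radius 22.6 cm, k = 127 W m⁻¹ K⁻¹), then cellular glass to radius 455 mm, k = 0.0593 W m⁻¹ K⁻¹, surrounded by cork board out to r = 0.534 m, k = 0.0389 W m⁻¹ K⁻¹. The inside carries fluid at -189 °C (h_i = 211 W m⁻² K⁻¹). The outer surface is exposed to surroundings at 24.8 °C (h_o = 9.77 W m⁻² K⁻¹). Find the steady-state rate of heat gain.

Q = 57.9 W

Series thermal resistances, inner to outer:
  R_conv,in = 1/(4πr²h) = 1/(4π·0.211²·211) = 0.008471 K/W
  R_brass = (1/0.211 − 1/0.226)/(4πk) = 0.3146/(4π·127) = 1.971×10^-4 K/W
  R_cellular glass = (1/0.226 − 1/0.455)/(4πk) = 2.227/(4π·0.0593) = 2.988 K/W
  R_cork board = (1/0.455 − 1/0.534)/(4πk) = 0.3251/(4π·0.0389) = 0.6651 K/W
  R_conv,out = 1/(4πr²h) = 1/(4π·0.534²·9.77) = 0.02856 K/W
ΣR = 0.008471 + 1.971×10^-4 + 2.988 + 0.6651 + 0.02856 = 3.690 K/W
Q = ΔT/ΣR = (-189 °C − 24.8 °C)/3.690 = -57.9 W
(Negative Q ⇒ heat flows inward; heat gain = 57.9 W.)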